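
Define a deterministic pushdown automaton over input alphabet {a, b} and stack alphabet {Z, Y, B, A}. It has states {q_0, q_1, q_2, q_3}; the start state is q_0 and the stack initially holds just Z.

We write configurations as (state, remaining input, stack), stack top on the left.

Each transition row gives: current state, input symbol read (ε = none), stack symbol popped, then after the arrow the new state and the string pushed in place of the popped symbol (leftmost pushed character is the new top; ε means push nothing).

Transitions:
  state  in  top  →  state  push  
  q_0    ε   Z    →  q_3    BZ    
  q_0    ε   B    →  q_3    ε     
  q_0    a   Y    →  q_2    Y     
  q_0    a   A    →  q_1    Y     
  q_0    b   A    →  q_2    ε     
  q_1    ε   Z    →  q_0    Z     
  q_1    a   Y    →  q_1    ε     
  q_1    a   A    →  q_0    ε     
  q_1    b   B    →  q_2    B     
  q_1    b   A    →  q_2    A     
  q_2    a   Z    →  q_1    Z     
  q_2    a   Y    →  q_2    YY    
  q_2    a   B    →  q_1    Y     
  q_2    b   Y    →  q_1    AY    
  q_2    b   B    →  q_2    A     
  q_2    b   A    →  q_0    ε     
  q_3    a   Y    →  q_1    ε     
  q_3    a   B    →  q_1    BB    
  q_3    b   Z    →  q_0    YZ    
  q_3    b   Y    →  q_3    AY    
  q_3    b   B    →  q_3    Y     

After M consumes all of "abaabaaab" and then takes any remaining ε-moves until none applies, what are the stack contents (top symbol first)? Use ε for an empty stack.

BBZ

(q_0, abaabaaab, Z)
  ε-move, top Z: go to q_3, push BZ → (q_3, abaabaaab, BZ)
  read a, top B: go to q_1, push BB → (q_1, baabaaab, BBZ)
  read b, top B: go to q_2, push B → (q_2, aabaaab, BBZ)
  read a, top B: go to q_1, push Y → (q_1, abaaab, YBZ)
  read a, top Y: go to q_1, push ε → (q_1, baaab, BZ)
  read b, top B: go to q_2, push B → (q_2, aaab, BZ)
  read a, top B: go to q_1, push Y → (q_1, aab, YZ)
  read a, top Y: go to q_1, push ε → (q_1, ab, Z)
  ε-move, top Z: go to q_0, push Z → (q_0, ab, Z)
  ε-move, top Z: go to q_3, push BZ → (q_3, ab, BZ)
  read a, top B: go to q_1, push BB → (q_1, b, BBZ)
  read b, top B: go to q_2, push B → (q_2, ε, BBZ)
All input consumed in state q_2 with stack BBZ.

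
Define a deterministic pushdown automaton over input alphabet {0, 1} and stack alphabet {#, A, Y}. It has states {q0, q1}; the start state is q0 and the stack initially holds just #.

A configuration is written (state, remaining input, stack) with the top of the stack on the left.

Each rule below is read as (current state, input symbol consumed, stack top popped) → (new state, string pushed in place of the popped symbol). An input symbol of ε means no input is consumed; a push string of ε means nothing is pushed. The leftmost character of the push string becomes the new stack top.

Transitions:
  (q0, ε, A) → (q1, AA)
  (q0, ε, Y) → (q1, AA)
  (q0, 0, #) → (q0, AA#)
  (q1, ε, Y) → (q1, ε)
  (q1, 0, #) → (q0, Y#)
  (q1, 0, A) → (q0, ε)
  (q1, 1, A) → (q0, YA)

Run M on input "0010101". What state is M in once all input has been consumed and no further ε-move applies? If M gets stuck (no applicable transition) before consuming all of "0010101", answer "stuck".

(q0, 0010101, #)
  read 0, top #: go to q0, push AA# → (q0, 010101, AA#)
  ε-move, top A: go to q1, push AA → (q1, 010101, AAA#)
  read 0, top A: go to q0, push ε → (q0, 10101, AA#)
  ε-move, top A: go to q1, push AA → (q1, 10101, AAA#)
  read 1, top A: go to q0, push YA → (q0, 0101, YAAA#)
  ε-move, top Y: go to q1, push AA → (q1, 0101, AAAAA#)
  read 0, top A: go to q0, push ε → (q0, 101, AAAA#)
  ε-move, top A: go to q1, push AA → (q1, 101, AAAAA#)
  read 1, top A: go to q0, push YA → (q0, 01, YAAAAA#)
  ε-move, top Y: go to q1, push AA → (q1, 01, AAAAAAA#)
  read 0, top A: go to q0, push ε → (q0, 1, AAAAAA#)
  ε-move, top A: go to q1, push AA → (q1, 1, AAAAAAA#)
  read 1, top A: go to q0, push YA → (q0, ε, YAAAAAAA#)
  ε-move, top Y: go to q1, push AA → (q1, ε, AAAAAAAAA#)
All input consumed; M is in state q1.

q1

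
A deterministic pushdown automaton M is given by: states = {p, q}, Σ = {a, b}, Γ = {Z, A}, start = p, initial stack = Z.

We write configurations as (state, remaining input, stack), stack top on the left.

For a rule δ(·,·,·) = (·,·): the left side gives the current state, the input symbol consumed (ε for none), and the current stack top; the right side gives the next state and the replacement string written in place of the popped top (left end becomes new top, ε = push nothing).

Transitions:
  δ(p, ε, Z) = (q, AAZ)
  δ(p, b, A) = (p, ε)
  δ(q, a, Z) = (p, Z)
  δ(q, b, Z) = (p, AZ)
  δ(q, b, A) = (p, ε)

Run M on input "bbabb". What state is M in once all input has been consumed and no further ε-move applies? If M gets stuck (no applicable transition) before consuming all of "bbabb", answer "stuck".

stuck

(p, bbabb, Z)
  ε-move, top Z: go to q, push AAZ → (q, bbabb, AAZ)
  read b, top A: go to p, push ε → (p, babb, AZ)
  read b, top A: go to p, push ε → (p, abb, Z)
  ε-move, top Z: go to q, push AAZ → (q, abb, AAZ)
No transition for (q, a, top A); M blocks with input abb remaining.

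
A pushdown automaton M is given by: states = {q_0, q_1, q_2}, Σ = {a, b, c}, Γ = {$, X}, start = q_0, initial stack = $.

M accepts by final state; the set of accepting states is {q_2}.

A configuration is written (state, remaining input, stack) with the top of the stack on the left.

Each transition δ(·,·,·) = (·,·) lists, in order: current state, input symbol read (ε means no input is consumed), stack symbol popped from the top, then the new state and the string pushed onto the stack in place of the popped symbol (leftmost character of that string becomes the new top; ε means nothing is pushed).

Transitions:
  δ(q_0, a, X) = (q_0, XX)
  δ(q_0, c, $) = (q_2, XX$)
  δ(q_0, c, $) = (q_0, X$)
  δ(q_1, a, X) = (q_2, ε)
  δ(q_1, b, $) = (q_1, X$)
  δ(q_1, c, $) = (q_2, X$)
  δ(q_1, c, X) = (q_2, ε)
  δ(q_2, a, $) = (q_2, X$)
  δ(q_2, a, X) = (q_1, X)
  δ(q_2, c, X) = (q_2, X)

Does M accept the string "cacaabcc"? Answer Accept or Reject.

No computation consumes all input and reaches a final state.

Reject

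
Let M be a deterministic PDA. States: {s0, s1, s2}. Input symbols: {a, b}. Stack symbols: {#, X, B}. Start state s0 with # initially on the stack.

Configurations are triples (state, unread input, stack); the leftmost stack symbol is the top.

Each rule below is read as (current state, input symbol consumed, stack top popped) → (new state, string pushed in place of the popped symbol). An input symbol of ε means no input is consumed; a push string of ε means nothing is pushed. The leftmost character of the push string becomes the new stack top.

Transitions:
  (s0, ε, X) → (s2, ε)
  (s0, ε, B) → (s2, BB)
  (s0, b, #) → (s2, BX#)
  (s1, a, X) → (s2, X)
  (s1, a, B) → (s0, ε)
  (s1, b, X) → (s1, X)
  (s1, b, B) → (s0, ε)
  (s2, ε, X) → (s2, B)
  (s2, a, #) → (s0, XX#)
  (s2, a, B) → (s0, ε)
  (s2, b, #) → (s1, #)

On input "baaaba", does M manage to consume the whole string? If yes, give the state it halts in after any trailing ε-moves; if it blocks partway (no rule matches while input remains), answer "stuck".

s2

(s0, baaaba, #)
  read b, top #: go to s2, push BX# → (s2, aaaba, BX#)
  read a, top B: go to s0, push ε → (s0, aaba, X#)
  ε-move, top X: go to s2, push ε → (s2, aaba, #)
  read a, top #: go to s0, push XX# → (s0, aba, XX#)
  ε-move, top X: go to s2, push ε → (s2, aba, X#)
  ε-move, top X: go to s2, push B → (s2, aba, B#)
  read a, top B: go to s0, push ε → (s0, ba, #)
  read b, top #: go to s2, push BX# → (s2, a, BX#)
  read a, top B: go to s0, push ε → (s0, ε, X#)
  ε-move, top X: go to s2, push ε → (s2, ε, #)
All input consumed; M is in state s2.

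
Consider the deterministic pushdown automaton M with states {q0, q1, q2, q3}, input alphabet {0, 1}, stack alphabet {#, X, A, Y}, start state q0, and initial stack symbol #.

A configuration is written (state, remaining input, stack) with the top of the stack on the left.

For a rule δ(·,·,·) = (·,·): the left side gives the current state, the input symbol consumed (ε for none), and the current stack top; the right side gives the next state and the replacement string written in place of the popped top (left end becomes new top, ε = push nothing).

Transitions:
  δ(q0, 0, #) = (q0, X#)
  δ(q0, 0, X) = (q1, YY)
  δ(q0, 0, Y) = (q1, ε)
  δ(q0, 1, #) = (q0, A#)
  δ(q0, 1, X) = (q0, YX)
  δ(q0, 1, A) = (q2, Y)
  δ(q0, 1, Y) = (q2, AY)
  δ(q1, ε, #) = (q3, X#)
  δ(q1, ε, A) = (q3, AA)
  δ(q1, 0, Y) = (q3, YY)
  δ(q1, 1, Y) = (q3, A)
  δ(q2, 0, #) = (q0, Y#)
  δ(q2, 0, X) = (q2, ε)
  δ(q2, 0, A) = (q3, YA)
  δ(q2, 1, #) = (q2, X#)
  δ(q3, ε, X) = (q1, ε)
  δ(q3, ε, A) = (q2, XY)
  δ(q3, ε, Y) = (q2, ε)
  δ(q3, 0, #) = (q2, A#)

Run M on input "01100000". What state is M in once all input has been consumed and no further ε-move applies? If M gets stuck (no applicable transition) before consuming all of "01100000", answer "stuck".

q2

(q0, 01100000, #)
  read 0, top #: go to q0, push X# → (q0, 1100000, X#)
  read 1, top X: go to q0, push YX → (q0, 100000, YX#)
  read 1, top Y: go to q2, push AY → (q2, 00000, AYX#)
  read 0, top A: go to q3, push YA → (q3, 0000, YAYX#)
  ε-move, top Y: go to q2, push ε → (q2, 0000, AYX#)
  read 0, top A: go to q3, push YA → (q3, 000, YAYX#)
  ε-move, top Y: go to q2, push ε → (q2, 000, AYX#)
  read 0, top A: go to q3, push YA → (q3, 00, YAYX#)
  ε-move, top Y: go to q2, push ε → (q2, 00, AYX#)
  read 0, top A: go to q3, push YA → (q3, 0, YAYX#)
  ε-move, top Y: go to q2, push ε → (q2, 0, AYX#)
  read 0, top A: go to q3, push YA → (q3, ε, YAYX#)
  ε-move, top Y: go to q2, push ε → (q2, ε, AYX#)
All input consumed; M is in state q2.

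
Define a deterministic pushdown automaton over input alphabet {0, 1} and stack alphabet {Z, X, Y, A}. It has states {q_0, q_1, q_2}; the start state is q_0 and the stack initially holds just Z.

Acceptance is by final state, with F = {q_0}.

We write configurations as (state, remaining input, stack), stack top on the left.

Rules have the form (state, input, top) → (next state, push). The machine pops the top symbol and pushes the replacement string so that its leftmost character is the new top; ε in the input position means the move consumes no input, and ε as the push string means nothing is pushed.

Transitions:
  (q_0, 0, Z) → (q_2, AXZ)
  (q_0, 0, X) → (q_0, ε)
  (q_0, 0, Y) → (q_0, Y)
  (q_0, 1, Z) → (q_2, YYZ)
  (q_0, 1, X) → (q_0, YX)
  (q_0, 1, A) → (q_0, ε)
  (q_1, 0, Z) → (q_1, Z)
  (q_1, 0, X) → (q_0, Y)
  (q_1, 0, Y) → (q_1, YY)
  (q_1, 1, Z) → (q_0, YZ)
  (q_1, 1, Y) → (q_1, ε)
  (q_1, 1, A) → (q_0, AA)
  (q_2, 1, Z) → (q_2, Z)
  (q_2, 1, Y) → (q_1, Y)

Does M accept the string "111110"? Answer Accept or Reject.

(q_0, 111110, Z)
  read 1, top Z: go to q_2, push YYZ → (q_2, 11110, YYZ)
  read 1, top Y: go to q_1, push Y → (q_1, 1110, YYZ)
  read 1, top Y: go to q_1, push ε → (q_1, 110, YZ)
  read 1, top Y: go to q_1, push ε → (q_1, 10, Z)
  read 1, top Z: go to q_0, push YZ → (q_0, 0, YZ)
  read 0, top Y: go to q_0, push Y → (q_0, ε, YZ)
All input consumed; state q_0 ∈ F.

Accept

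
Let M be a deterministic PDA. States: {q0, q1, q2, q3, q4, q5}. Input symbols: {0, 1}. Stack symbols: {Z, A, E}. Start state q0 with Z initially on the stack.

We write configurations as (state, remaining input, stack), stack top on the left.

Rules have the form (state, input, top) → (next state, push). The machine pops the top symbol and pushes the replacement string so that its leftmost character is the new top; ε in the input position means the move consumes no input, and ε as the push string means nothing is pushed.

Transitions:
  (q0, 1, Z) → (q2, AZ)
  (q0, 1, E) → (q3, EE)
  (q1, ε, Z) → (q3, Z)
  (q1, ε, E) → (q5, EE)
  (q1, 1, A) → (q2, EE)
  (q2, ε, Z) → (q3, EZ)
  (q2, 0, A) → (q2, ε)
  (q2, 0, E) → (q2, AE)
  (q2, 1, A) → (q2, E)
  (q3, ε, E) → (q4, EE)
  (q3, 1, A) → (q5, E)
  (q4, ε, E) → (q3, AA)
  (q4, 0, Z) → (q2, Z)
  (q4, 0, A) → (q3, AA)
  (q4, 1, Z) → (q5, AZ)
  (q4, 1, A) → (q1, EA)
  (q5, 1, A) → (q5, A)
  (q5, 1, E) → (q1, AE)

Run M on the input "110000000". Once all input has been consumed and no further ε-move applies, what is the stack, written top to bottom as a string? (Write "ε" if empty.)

(q0, 110000000, Z)
  read 1, top Z: go to q2, push AZ → (q2, 10000000, AZ)
  read 1, top A: go to q2, push E → (q2, 0000000, EZ)
  read 0, top E: go to q2, push AE → (q2, 000000, AEZ)
  read 0, top A: go to q2, push ε → (q2, 00000, EZ)
  read 0, top E: go to q2, push AE → (q2, 0000, AEZ)
  read 0, top A: go to q2, push ε → (q2, 000, EZ)
  read 0, top E: go to q2, push AE → (q2, 00, AEZ)
  read 0, top A: go to q2, push ε → (q2, 0, EZ)
  read 0, top E: go to q2, push AE → (q2, ε, AEZ)
All input consumed in state q2 with stack AEZ.

AEZ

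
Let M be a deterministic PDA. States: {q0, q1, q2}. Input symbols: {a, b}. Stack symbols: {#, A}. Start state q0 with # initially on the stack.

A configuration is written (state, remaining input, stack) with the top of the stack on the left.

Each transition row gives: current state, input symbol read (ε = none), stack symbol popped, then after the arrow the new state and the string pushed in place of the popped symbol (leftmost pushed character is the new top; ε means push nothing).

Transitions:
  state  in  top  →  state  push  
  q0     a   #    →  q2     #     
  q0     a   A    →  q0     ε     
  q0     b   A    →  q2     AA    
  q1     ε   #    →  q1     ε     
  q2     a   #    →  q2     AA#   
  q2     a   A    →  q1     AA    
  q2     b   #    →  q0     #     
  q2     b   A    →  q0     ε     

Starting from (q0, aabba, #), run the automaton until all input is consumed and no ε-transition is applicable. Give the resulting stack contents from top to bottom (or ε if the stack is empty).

(q0, aabba, #)
  read a, top #: go to q2, push # → (q2, abba, #)
  read a, top #: go to q2, push AA# → (q2, bba, AA#)
  read b, top A: go to q0, push ε → (q0, ba, A#)
  read b, top A: go to q2, push AA → (q2, a, AA#)
  read a, top A: go to q1, push AA → (q1, ε, AAA#)
All input consumed in state q1 with stack AAA#.

AAA#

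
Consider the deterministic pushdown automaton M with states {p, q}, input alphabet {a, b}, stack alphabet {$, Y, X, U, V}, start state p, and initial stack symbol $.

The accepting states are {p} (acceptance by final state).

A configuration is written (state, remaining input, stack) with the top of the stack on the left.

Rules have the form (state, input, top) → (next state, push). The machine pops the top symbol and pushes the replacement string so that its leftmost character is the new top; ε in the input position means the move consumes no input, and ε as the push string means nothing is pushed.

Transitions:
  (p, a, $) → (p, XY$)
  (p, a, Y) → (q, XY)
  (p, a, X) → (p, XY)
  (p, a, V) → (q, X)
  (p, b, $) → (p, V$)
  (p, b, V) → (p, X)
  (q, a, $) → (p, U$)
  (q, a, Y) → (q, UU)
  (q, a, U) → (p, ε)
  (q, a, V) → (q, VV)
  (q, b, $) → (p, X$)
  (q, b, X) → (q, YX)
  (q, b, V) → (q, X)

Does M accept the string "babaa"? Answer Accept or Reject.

(p, babaa, $)
  read b, top $: go to p, push V$ → (p, abaa, V$)
  read a, top V: go to q, push X → (q, baa, X$)
  read b, top X: go to q, push YX → (q, aa, YX$)
  read a, top Y: go to q, push UU → (q, a, UUX$)
  read a, top U: go to p, push ε → (p, ε, UX$)
All input consumed; state p ∈ F.

Accept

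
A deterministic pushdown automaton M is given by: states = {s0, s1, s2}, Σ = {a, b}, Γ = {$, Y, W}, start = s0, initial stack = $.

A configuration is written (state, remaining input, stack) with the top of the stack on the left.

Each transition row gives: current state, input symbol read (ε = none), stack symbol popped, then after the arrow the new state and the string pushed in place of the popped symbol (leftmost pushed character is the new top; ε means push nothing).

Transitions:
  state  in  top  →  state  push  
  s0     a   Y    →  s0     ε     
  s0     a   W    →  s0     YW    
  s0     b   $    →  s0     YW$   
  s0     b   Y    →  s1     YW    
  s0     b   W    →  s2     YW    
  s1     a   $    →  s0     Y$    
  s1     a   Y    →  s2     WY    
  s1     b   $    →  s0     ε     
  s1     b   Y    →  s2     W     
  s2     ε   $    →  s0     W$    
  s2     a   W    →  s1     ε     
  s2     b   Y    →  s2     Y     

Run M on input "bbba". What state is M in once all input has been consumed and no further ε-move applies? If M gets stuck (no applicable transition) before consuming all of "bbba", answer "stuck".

(s0, bbba, $) ⊢ (s0, bba, YW$) ⊢ (s1, ba, YWW$) ⊢ (s2, a, WWW$) ⊢ (s1, ε, WW$)
All input consumed; M is in state s1.

s1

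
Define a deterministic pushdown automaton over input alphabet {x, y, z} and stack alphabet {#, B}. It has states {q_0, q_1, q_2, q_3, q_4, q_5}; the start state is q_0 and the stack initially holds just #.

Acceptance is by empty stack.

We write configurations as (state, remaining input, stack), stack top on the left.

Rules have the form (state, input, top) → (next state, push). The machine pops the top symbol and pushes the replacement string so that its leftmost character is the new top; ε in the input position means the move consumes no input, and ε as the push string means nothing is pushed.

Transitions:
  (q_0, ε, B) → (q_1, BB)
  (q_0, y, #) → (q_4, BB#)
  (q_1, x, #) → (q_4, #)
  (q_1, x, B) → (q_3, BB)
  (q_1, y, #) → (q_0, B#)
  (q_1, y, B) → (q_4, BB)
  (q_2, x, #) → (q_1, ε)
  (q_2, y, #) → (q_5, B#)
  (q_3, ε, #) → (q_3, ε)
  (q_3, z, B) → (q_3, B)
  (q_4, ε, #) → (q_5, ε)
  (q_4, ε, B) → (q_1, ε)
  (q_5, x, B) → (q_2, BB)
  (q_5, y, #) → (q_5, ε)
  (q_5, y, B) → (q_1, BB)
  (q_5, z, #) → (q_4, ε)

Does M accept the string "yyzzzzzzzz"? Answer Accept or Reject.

Reject

(q_0, yyzzzzzzzz, #) ⊢ (q_4, yzzzzzzzz, BB#) ⊢ (q_1, yzzzzzzzz, B#) ⊢ (q_4, zzzzzzzz, BB#) ⊢ (q_1, zzzzzzzz, B#)
No transition applies at (q_1, zzzzzzzz, B#); input not fully consumed.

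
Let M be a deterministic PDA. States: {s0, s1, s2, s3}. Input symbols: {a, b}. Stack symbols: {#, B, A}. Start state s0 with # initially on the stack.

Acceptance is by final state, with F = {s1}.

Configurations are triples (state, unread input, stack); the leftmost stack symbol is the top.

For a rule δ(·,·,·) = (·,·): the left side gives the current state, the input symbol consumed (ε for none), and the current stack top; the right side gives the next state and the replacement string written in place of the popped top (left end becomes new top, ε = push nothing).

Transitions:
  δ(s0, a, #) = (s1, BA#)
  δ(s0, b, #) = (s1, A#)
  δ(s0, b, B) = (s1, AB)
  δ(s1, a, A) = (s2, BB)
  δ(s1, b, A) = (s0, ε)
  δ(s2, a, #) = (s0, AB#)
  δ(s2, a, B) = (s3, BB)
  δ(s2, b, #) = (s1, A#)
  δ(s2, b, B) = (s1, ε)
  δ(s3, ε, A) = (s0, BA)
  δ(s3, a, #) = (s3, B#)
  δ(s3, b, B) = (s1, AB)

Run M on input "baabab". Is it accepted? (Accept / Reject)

Accept

(s0, baabab, #)
  read b, top #: go to s1, push A# → (s1, aabab, A#)
  read a, top A: go to s2, push BB → (s2, abab, BB#)
  read a, top B: go to s3, push BB → (s3, bab, BBB#)
  read b, top B: go to s1, push AB → (s1, ab, ABBB#)
  read a, top A: go to s2, push BB → (s2, b, BBBBB#)
  read b, top B: go to s1, push ε → (s1, ε, BBBB#)
All input consumed; state s1 ∈ F.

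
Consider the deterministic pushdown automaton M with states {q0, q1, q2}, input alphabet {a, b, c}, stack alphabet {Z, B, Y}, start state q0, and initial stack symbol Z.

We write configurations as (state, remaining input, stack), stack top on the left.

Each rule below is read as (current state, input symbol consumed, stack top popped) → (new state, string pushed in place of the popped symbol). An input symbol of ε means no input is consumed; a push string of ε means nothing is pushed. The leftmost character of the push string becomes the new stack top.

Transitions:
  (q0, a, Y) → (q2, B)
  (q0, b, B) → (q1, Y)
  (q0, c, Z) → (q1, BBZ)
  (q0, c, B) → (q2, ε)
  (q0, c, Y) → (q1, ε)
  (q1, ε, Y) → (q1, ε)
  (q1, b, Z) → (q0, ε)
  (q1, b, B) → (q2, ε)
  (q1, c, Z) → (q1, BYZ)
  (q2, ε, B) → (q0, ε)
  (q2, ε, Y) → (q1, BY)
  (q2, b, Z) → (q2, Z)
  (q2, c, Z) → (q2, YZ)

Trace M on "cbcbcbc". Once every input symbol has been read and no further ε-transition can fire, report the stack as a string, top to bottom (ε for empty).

(q0, cbcbcbc, Z)
  read c, top Z: go to q1, push BBZ → (q1, bcbcbc, BBZ)
  read b, top B: go to q2, push ε → (q2, cbcbc, BZ)
  ε-move, top B: go to q0, push ε → (q0, cbcbc, Z)
  read c, top Z: go to q1, push BBZ → (q1, bcbc, BBZ)
  read b, top B: go to q2, push ε → (q2, cbc, BZ)
  ε-move, top B: go to q0, push ε → (q0, cbc, Z)
  read c, top Z: go to q1, push BBZ → (q1, bc, BBZ)
  read b, top B: go to q2, push ε → (q2, c, BZ)
  ε-move, top B: go to q0, push ε → (q0, c, Z)
  read c, top Z: go to q1, push BBZ → (q1, ε, BBZ)
All input consumed in state q1 with stack BBZ.

BBZ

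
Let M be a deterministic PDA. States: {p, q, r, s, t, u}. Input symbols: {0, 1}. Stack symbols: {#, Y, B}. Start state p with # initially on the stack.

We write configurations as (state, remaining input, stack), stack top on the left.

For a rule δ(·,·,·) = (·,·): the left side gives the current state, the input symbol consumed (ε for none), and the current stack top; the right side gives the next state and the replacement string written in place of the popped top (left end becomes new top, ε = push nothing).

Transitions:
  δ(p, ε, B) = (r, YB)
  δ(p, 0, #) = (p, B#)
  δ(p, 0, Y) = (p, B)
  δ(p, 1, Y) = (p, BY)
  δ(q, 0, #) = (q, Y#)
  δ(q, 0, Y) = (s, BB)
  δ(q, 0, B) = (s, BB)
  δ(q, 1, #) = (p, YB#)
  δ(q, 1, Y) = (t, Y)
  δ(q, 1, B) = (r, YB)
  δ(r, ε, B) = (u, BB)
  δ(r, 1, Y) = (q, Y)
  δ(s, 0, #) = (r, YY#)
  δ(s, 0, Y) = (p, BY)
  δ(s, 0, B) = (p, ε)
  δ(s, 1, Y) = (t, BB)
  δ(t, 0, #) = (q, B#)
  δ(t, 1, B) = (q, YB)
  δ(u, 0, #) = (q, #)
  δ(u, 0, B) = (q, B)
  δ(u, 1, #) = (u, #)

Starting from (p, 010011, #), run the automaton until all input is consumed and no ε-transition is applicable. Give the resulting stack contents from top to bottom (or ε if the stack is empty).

(p, 010011, #)
  read 0, top #: go to p, push B# → (p, 10011, B#)
  ε-move, top B: go to r, push YB → (r, 10011, YB#)
  read 1, top Y: go to q, push Y → (q, 0011, YB#)
  read 0, top Y: go to s, push BB → (s, 011, BBB#)
  read 0, top B: go to p, push ε → (p, 11, BB#)
  ε-move, top B: go to r, push YB → (r, 11, YBB#)
  read 1, top Y: go to q, push Y → (q, 1, YBB#)
  read 1, top Y: go to t, push Y → (t, ε, YBB#)
All input consumed in state t with stack YBB#.

YBB#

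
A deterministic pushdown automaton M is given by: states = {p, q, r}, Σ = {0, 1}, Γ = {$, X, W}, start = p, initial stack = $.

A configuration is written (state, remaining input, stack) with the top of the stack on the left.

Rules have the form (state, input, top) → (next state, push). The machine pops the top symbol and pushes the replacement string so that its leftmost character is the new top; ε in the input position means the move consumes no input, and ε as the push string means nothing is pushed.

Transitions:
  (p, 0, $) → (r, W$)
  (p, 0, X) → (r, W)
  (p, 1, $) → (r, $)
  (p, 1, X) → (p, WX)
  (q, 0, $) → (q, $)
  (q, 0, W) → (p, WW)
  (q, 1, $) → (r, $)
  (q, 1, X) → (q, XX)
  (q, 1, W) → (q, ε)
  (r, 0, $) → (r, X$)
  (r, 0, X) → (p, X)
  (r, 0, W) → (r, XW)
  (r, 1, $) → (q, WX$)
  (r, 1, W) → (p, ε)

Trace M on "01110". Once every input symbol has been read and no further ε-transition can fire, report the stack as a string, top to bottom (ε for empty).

WWX$

(p, 01110, $)
  read 0, top $: go to r, push W$ → (r, 1110, W$)
  read 1, top W: go to p, push ε → (p, 110, $)
  read 1, top $: go to r, push $ → (r, 10, $)
  read 1, top $: go to q, push WX$ → (q, 0, WX$)
  read 0, top W: go to p, push WW → (p, ε, WWX$)
All input consumed in state p with stack WWX$.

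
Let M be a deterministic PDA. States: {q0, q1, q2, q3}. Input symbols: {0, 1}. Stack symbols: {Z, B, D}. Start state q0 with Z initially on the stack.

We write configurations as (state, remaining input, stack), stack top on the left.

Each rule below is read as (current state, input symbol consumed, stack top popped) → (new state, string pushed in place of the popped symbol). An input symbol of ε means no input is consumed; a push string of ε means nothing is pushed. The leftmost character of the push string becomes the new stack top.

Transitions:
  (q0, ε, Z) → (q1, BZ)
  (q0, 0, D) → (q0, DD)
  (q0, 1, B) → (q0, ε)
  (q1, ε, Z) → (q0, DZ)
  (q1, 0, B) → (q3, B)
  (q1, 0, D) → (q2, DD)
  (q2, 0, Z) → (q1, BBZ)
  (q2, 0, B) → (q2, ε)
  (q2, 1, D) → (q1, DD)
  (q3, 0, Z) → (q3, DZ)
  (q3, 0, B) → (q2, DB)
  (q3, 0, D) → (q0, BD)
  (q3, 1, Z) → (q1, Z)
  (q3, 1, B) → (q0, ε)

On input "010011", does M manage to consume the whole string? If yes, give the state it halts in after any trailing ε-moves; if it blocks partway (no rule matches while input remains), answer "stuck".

stuck

(q0, 010011, Z)
  ε-move, top Z: go to q1, push BZ → (q1, 010011, BZ)
  read 0, top B: go to q3, push B → (q3, 10011, BZ)
  read 1, top B: go to q0, push ε → (q0, 0011, Z)
  ε-move, top Z: go to q1, push BZ → (q1, 0011, BZ)
  read 0, top B: go to q3, push B → (q3, 011, BZ)
  read 0, top B: go to q2, push DB → (q2, 11, DBZ)
  read 1, top D: go to q1, push DD → (q1, 1, DDBZ)
No transition for (q1, 1, top D); M blocks with input 1 remaining.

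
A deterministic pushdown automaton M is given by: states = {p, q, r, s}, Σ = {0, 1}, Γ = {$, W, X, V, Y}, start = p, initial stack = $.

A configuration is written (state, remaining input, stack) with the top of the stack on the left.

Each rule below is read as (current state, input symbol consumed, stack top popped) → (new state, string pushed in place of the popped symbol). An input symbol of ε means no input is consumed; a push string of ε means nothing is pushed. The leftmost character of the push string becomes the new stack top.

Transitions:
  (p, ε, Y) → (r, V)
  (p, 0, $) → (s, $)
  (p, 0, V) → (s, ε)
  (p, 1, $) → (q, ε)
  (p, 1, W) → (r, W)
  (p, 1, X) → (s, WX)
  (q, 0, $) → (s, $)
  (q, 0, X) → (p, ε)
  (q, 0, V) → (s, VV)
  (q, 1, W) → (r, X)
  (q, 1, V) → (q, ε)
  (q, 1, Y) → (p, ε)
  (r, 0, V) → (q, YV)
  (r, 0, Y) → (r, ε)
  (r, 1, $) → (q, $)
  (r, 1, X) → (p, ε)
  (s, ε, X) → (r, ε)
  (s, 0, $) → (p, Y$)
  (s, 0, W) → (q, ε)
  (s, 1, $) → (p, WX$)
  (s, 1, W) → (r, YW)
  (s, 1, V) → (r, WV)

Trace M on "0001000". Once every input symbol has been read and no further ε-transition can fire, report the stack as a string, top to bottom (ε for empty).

(p, 0001000, $)
  read 0, top $: go to s, push $ → (s, 001000, $)
  read 0, top $: go to p, push Y$ → (p, 01000, Y$)
  ε-move, top Y: go to r, push V → (r, 01000, V$)
  read 0, top V: go to q, push YV → (q, 1000, YV$)
  read 1, top Y: go to p, push ε → (p, 000, V$)
  read 0, top V: go to s, push ε → (s, 00, $)
  read 0, top $: go to p, push Y$ → (p, 0, Y$)
  ε-move, top Y: go to r, push V → (r, 0, V$)
  read 0, top V: go to q, push YV → (q, ε, YV$)
All input consumed in state q with stack YV$.

YV$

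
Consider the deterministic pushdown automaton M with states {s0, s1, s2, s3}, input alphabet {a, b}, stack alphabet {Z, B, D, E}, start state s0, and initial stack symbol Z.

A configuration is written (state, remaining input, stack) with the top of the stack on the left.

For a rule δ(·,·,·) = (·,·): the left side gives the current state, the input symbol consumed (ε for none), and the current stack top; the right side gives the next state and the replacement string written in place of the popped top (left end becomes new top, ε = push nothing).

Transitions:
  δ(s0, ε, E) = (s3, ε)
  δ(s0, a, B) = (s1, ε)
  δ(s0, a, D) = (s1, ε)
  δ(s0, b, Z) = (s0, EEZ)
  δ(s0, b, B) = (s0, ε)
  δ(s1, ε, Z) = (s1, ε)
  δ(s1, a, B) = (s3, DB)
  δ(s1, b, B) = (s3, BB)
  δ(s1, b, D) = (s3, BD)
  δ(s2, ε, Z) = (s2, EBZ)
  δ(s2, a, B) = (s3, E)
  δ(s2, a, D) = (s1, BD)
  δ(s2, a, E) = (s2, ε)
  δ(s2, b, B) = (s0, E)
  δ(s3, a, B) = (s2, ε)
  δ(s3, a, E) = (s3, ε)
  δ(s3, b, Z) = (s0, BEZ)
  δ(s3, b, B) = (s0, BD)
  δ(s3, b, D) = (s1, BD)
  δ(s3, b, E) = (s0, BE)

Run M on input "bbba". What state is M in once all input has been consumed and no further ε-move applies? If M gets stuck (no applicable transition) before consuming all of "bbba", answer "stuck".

(s0, bbba, Z)
  read b, top Z: go to s0, push EEZ → (s0, bba, EEZ)
  ε-move, top E: go to s3, push ε → (s3, bba, EZ)
  read b, top E: go to s0, push BE → (s0, ba, BEZ)
  read b, top B: go to s0, push ε → (s0, a, EZ)
  ε-move, top E: go to s3, push ε → (s3, a, Z)
No transition for (s3, a, top Z); M blocks with input a remaining.

stuck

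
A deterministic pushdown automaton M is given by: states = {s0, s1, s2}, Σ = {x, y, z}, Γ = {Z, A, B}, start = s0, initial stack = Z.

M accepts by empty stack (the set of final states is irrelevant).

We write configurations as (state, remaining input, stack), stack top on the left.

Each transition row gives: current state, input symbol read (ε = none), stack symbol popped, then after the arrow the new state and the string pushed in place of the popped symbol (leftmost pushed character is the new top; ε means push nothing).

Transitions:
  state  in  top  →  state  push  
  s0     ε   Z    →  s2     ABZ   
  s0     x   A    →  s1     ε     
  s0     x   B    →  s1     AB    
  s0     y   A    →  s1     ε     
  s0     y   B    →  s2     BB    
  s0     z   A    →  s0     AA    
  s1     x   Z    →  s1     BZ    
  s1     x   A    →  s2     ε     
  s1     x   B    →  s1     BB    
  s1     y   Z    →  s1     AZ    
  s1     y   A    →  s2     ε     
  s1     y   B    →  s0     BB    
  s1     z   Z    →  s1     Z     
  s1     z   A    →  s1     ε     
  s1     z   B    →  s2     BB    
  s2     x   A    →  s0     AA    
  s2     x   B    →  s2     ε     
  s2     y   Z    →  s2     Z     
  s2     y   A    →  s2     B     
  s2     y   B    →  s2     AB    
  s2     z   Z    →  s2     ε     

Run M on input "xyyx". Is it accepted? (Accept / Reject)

(s0, xyyx, Z) ⊢ (s2, xyyx, ABZ) ⊢ (s0, yyx, AABZ) ⊢ (s1, yx, ABZ) ⊢ (s2, x, BZ) ⊢ (s2, ε, Z)
All input consumed; stack is Z, not empty, and no further ε-move applies.

Reject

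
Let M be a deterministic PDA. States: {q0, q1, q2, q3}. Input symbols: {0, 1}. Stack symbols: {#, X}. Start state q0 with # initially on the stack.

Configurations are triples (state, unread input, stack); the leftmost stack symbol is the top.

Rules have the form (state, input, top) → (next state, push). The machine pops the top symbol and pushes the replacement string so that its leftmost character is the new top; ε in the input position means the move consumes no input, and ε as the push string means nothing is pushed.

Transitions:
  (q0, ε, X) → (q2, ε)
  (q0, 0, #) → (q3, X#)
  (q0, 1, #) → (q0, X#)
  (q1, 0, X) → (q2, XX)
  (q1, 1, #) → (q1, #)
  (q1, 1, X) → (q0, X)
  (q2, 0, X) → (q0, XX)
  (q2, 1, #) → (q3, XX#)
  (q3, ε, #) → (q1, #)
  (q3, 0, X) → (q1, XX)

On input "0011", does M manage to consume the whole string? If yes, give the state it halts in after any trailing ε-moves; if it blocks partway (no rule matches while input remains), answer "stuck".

(q0, 0011, #)
  read 0, top #: go to q3, push X# → (q3, 011, X#)
  read 0, top X: go to q1, push XX → (q1, 11, XX#)
  read 1, top X: go to q0, push X → (q0, 1, XX#)
  ε-move, top X: go to q2, push ε → (q2, 1, X#)
No transition for (q2, 1, top X); M blocks with input 1 remaining.

stuck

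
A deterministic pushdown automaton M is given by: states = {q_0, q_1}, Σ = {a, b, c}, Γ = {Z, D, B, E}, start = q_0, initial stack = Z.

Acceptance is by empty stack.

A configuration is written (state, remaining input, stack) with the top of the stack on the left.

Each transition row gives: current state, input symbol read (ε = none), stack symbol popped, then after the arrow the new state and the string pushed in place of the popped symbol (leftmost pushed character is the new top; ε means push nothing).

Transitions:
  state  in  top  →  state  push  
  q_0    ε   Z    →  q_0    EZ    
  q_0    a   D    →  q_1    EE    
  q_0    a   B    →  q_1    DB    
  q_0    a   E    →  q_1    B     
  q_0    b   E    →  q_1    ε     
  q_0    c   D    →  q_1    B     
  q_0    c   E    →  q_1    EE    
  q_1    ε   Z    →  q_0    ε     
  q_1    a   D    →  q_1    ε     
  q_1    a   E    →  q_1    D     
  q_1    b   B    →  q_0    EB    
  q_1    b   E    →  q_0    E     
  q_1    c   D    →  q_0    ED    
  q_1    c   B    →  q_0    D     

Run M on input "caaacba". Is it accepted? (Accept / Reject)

(q_0, caaacba, Z) ⊢ (q_0, caaacba, EZ) ⊢ (q_1, aaacba, EEZ) ⊢ (q_1, aacba, DEZ) ⊢ (q_1, acba, EZ) ⊢ (q_1, cba, DZ) ⊢ (q_0, ba, EDZ) ⊢ (q_1, a, DZ) ⊢ (q_1, ε, Z) ⊢ (q_0, ε, ε)
All input consumed and the stack is empty.

Accept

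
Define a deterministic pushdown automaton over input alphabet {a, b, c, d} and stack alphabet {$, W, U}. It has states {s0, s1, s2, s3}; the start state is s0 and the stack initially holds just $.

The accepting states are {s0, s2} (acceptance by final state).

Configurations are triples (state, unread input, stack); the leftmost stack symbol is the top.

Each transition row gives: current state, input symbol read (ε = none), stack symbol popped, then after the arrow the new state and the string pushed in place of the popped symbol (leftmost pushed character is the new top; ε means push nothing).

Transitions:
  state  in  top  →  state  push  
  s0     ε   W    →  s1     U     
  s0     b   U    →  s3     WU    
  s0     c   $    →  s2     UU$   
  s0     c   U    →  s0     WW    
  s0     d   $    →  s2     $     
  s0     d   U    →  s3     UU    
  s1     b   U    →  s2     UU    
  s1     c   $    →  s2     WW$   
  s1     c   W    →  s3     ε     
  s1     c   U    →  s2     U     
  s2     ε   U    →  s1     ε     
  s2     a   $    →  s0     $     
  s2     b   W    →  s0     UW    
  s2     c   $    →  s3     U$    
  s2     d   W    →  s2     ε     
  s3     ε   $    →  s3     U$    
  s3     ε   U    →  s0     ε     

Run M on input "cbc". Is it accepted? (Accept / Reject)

(s0, cbc, $) ⊢ (s2, bc, UU$) ⊢ (s1, bc, U$) ⊢ (s2, c, UU$) ⊢ (s1, c, U$) ⊢ (s2, ε, U$)
All input consumed; state s2 ∈ F.

Accept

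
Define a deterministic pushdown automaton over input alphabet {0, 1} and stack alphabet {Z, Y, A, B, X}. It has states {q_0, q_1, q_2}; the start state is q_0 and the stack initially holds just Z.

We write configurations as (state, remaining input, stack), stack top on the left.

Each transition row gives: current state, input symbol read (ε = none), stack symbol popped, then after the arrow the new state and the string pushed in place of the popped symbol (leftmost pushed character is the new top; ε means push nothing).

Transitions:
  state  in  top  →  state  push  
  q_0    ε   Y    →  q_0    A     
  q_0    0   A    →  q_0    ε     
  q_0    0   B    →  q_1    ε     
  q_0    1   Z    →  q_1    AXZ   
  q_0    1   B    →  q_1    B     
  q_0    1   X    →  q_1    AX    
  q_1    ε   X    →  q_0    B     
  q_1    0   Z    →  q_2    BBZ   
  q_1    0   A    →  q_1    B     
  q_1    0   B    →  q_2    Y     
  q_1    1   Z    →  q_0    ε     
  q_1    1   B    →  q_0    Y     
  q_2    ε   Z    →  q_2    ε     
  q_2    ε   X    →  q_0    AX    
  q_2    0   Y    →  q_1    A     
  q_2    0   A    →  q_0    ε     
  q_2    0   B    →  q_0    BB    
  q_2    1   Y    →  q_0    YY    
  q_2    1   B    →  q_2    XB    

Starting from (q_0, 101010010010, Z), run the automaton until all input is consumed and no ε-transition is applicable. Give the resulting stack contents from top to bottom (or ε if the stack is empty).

(q_0, 101010010010, Z)
  read 1, top Z: go to q_1, push AXZ → (q_1, 01010010010, AXZ)
  read 0, top A: go to q_1, push B → (q_1, 1010010010, BXZ)
  read 1, top B: go to q_0, push Y → (q_0, 010010010, YXZ)
  ε-move, top Y: go to q_0, push A → (q_0, 010010010, AXZ)
  read 0, top A: go to q_0, push ε → (q_0, 10010010, XZ)
  read 1, top X: go to q_1, push AX → (q_1, 0010010, AXZ)
  read 0, top A: go to q_1, push B → (q_1, 010010, BXZ)
  read 0, top B: go to q_2, push Y → (q_2, 10010, YXZ)
  read 1, top Y: go to q_0, push YY → (q_0, 0010, YYXZ)
  ε-move, top Y: go to q_0, push A → (q_0, 0010, AYXZ)
  read 0, top A: go to q_0, push ε → (q_0, 010, YXZ)
  ε-move, top Y: go to q_0, push A → (q_0, 010, AXZ)
  read 0, top A: go to q_0, push ε → (q_0, 10, XZ)
  read 1, top X: go to q_1, push AX → (q_1, 0, AXZ)
  read 0, top A: go to q_1, push B → (q_1, ε, BXZ)
All input consumed in state q_1 with stack BXZ.

BXZ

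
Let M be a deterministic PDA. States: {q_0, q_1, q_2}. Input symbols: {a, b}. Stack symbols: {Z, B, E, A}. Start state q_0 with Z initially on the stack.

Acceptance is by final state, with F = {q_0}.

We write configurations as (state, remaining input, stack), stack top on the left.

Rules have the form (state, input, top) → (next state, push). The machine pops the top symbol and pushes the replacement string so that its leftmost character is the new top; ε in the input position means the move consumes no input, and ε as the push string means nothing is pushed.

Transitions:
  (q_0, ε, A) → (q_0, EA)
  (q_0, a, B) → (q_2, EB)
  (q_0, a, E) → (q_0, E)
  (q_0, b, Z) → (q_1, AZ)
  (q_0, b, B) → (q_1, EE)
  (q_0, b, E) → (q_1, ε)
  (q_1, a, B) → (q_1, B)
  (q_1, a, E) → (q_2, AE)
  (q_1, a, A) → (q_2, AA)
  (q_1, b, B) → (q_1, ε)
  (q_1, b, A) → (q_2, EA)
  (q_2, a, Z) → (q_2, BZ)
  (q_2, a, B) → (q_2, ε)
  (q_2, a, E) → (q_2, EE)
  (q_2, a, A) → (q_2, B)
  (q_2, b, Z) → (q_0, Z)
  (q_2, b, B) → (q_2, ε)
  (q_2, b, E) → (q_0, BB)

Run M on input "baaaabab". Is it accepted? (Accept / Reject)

(q_0, baaaabab, Z) ⊢ (q_1, aaaabab, AZ) ⊢ (q_2, aaabab, AAZ) ⊢ (q_2, aabab, BAZ) ⊢ (q_2, abab, AZ) ⊢ (q_2, bab, BZ) ⊢ (q_2, ab, Z) ⊢ (q_2, b, BZ) ⊢ (q_2, ε, Z)
All input consumed; state q_2 ∉ F and no further ε-move applies.

Reject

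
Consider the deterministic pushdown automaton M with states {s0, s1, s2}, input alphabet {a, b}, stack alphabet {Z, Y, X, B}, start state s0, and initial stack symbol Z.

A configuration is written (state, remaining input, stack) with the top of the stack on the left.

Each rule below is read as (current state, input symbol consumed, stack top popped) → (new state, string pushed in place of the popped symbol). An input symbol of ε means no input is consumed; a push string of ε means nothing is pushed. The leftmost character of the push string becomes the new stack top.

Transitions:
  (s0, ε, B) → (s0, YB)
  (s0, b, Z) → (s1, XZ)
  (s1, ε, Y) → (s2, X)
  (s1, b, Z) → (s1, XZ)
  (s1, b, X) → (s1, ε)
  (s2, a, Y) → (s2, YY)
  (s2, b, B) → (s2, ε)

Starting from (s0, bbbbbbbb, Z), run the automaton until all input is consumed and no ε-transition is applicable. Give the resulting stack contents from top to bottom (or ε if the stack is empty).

(s0, bbbbbbbb, Z) ⊢ (s1, bbbbbbb, XZ) ⊢ (s1, bbbbbb, Z) ⊢ (s1, bbbbb, XZ) ⊢ (s1, bbbb, Z) ⊢ (s1, bbb, XZ) ⊢ (s1, bb, Z) ⊢ (s1, b, XZ) ⊢ (s1, ε, Z)
All input consumed in state s1 with stack Z.

Z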